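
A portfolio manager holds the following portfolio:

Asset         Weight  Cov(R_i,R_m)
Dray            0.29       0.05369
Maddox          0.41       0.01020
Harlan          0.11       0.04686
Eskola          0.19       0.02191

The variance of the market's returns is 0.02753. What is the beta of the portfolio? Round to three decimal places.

β_Dray = 0.05369 / 0.02753 = 1.9502
β_Maddox = 0.01020 / 0.02753 = 0.3705
β_Harlan = 0.04686 / 0.02753 = 1.7021
β_Eskola = 0.02191 / 0.02753 = 0.7959
β_P = Σ w_i β_i = 0.29×1.9502 + 0.41×0.3705 + 0.11×1.7021 + 0.19×0.7959 = 1.0559

1.056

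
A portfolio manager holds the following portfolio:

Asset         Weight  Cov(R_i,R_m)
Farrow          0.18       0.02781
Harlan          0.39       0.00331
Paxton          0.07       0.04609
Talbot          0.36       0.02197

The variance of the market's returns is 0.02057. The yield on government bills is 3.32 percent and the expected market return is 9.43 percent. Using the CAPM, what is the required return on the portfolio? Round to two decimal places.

8.50%

β_Farrow = 0.02781 / 0.02057 = 1.3520
β_Harlan = 0.00331 / 0.02057 = 0.1609
β_Paxton = 0.04609 / 0.02057 = 2.2406
β_Talbot = 0.02197 / 0.02057 = 1.0681
β_P = Σ w_i β_i = 0.18×1.3520 + 0.39×0.1609 + 0.07×2.2406 + 0.36×1.0681 = 0.8475
MRP = 9.43% − 3.32% = 6.11%
E(R_P) = R_f + β_P × MRP = 3.32% + 0.8475 × 6.11% = 8.50%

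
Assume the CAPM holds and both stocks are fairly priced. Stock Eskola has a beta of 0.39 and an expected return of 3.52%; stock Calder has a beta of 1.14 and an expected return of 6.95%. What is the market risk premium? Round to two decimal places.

Both satisfy E(R) = R_f + β·MRP, so the slope of the SML is
MRP = (6.95% − 3.52%) / (1.14 − 0.39) = 3.43% / 0.75 = 4.5733%

4.57%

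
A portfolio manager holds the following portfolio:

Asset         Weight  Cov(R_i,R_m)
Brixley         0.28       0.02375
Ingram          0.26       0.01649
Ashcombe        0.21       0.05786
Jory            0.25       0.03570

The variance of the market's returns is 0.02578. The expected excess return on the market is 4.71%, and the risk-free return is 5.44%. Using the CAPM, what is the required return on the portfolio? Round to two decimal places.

β_Brixley = 0.02375 / 0.02578 = 0.9213
β_Ingram = 0.01649 / 0.02578 = 0.6396
β_Ashcombe = 0.05786 / 0.02578 = 2.2444
β_Jory = 0.03570 / 0.02578 = 1.3848
β_P = Σ w_i β_i = 0.28×0.9213 + 0.26×0.6396 + 0.21×2.2444 + 0.25×1.3848 = 1.2418
E(R_P) = R_f + β_P × MRP = 5.44% + 1.2418 × 4.71% = 11.29%

11.29%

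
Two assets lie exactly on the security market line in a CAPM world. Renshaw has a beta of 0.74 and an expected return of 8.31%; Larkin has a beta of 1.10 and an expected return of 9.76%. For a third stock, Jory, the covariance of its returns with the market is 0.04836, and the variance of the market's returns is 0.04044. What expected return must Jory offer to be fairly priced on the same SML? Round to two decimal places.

MRP = (9.76% − 8.31%) / (1.10 − 0.74) = 4.0278%
R_f = 8.31% − 0.74 × 4.0278% = 5.3294%
β_Jory = Cov / Var(R_m) = 0.04836 / 0.04044 = 1.1958
E(R_Jory) = R_f + β × MRP = 5.3294% + 1.1958 × 4.0278% = 10.15%

10.15%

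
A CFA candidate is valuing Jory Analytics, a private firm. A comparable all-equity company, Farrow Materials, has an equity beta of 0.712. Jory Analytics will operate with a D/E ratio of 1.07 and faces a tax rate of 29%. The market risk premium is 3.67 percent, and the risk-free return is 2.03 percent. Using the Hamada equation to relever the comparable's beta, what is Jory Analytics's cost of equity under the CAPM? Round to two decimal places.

β_L = β_U × [1 + (1 − t)(D/E)] = 0.712 × [1 + (1 − 0.29) × 1.07]
    = 0.712 × [1 + 0.71 × 1.07] = 0.712 × 1.7597 = 1.2529
E(R) = R_f + β_L × MRP = 2.03% + 1.2529 × 3.67% = 6.63%

6.63%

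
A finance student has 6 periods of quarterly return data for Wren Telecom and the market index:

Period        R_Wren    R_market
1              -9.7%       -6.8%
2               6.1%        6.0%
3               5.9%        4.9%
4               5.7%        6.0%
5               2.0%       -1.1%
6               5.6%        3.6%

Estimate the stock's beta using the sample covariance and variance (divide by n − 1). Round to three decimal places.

Mean R_i = (-9.7 + 6.1 + 5.9 + 5.7 + 2.0 + 5.6) / 6 = 2.6000%
Mean R_m = (-6.8 + 6.0 + 4.9 + 6.0 − 1.1 + 3.6) / 6 = 2.1000%
Σ(R_i − R̄_i)(R_m − R̄_m) = 150.8700  ⇒  Cov = 150.8700 / 5 = 30.1740
Σ(R_m − R̄_m)² = 129.9600  ⇒  Var(R_m) = 129.9600 / 5 = 25.9920
β = Cov / Var(R_m) = 30.1740 / 25.9920 = 1.1609

1.161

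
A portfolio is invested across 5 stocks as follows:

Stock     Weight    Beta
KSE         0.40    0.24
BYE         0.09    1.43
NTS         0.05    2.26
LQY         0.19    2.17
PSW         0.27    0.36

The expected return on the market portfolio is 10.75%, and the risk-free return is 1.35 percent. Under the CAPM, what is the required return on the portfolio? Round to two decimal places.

9.31%

β_P = Σ w_i β_i = 0.40×0.24 + 0.09×1.43 + 0.05×2.26 + 0.19×2.17 + 0.27×0.36 = 0.8472
MRP = 10.75% − 1.35% = 9.40%
E(R_P) = R_f + β_P × MRP = 1.35% + 0.8472 × 9.40% = 9.31%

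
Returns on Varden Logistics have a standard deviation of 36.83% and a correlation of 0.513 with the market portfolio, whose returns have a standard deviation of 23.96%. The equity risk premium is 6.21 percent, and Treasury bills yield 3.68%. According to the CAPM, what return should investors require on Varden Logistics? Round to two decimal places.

β = ρ × σ_i / σ_m = 0.513 × 36.83% / 23.96% = 0.7886
E(R) = 3.68% + 0.7886 × 6.21% = 8.58%

8.58%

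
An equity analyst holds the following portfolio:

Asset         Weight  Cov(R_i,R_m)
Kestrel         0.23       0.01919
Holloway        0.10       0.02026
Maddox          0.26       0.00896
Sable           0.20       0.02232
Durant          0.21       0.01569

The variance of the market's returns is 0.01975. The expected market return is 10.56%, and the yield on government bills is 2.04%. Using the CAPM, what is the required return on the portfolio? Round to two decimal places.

β_Kestrel = 0.01919 / 0.01975 = 0.9716
β_Holloway = 0.02026 / 0.01975 = 1.0258
β_Maddox = 0.00896 / 0.01975 = 0.4537
β_Sable = 0.02232 / 0.01975 = 1.1301
β_Durant = 0.01569 / 0.01975 = 0.7944
β_P = Σ w_i β_i = 0.23×0.9716 + 0.10×1.0258 + 0.26×0.4537 + 0.20×1.1301 + 0.21×0.7944 = 0.8369
MRP = 10.56% − 2.04% = 8.52%
E(R_P) = R_f + β_P × MRP = 2.04% + 0.8369 × 8.52% = 9.17%

9.17%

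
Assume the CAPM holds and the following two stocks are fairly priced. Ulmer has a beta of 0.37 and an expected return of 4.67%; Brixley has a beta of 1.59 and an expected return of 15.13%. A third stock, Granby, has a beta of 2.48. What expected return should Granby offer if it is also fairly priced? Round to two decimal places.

MRP (SML slope) = (15.13% − 4.67%) / (1.59 − 0.37) = 10.46% / 1.22 = 8.5738%
R_f (intercept) = 4.67% − 0.37 × 8.5738% = 1.4977%
E(R_Granby) = R_f + β × MRP = 1.4977% + 2.48 × 8.5738% = 22.76%

22.76%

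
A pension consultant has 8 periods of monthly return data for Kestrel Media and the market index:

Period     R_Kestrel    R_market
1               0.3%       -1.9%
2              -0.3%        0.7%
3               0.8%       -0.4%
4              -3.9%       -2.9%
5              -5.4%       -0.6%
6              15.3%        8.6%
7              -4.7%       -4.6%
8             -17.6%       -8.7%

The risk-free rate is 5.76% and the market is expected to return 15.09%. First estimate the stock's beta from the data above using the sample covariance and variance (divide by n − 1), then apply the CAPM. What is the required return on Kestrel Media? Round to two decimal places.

22.09%

Mean R_i = (0.3 − 0.3 + 0.8 − 3.9 − 5.4 + 15.3 − 4.7 − 17.6) / 8 = -1.9375%
Mean R_m = (-1.9 + 0.7 − 0.4 − 2.9 − 0.6 + 8.6 − 4.6 − 8.7) / 8 = -1.2250%
Σ(R_i − R̄_i)(R_m − R̄_m) = 300.7825  ⇒  Cov = 300.7825 / 7 = 42.9689
Σ(R_m − R̄_m)² = 171.8350  ⇒  Var(R_m) = 171.8350 / 7 = 24.5479
β = Cov / Var(R_m) = 42.9689 / 24.5479 = 1.7504
MRP = 15.09% − 5.76% = 9.33%
E(R) = R_f + β × MRP = 5.76% + 1.7504 × 9.33% = 22.09%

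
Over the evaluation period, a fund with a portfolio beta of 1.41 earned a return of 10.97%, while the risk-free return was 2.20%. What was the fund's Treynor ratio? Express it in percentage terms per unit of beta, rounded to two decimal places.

6.22%

Treynor = (R_P − R_f) / β_P = (10.97% − 2.20%) / 1.4100 = 8.77% / 1.4100 = 6.22%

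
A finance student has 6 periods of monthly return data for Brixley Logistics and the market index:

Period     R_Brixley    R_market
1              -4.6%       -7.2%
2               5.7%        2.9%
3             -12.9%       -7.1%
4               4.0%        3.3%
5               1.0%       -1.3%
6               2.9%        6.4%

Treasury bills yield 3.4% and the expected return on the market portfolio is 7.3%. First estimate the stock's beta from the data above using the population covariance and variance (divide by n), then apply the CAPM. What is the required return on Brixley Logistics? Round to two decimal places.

Mean R_i = (-4.6 + 5.7 − 12.9 + 4.0 + 1.0 + 2.9) / 6 = -0.6500%
Mean R_m = (-7.2 + 2.9 − 7.1 + 3.3 − 1.3 + 6.4) / 6 = -0.5000%
Σ(R_i − R̄_i)(R_m − R̄_m) = 169.7500  ⇒  Cov = 169.7500 / 6 = 28.2917
Σ(R_m − R̄_m)² = 162.7000  ⇒  Var(R_m) = 162.7000 / 6 = 27.1167
β = Cov / Var(R_m) = 28.2917 / 27.1167 = 1.0433
MRP = 7.3% − 3.4% = 3.90%
E(R) = R_f + β × MRP = 3.4% + 1.0433 × 3.9% = 7.47%

7.47%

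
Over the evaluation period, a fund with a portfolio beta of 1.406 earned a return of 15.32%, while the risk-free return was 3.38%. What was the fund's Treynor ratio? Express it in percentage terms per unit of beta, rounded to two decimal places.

Treynor = (R_P − R_f) / β_P = (15.32% − 3.38%) / 1.4060 = 11.94% / 1.4060 = 8.49%

8.49%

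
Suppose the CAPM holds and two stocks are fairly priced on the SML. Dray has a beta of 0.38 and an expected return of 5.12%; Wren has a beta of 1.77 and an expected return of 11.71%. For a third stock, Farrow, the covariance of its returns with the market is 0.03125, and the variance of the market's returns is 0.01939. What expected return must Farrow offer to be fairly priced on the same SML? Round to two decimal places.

10.96%

MRP = (11.71% − 5.12%) / (1.77 − 0.38) = 4.7410%
R_f = 5.12% − 0.38 × 4.7410% = 3.3184%
β_Farrow = Cov / Var(R_m) = 0.03125 / 0.01939 = 1.6117
E(R_Farrow) = R_f + β × MRP = 3.3184% + 1.6117 × 4.7410% = 10.96%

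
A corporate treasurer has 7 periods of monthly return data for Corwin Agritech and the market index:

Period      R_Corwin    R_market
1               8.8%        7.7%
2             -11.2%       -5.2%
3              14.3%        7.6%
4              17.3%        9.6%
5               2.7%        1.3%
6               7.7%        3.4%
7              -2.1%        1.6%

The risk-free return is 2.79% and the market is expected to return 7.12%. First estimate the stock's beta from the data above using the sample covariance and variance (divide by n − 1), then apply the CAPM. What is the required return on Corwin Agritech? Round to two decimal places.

Mean R_i = (8.8 − 11.2 + 14.3 + 17.3 + 2.7 + 7.7 − 2.1) / 7 = 5.3571%
Mean R_m = (7.7 − 5.2 + 7.6 + 9.6 + 1.3 + 3.4 + 1.6) / 7 = 3.7143%
Σ(R_i − R̄_i)(R_m − R̄_m) = 287.8043  ⇒  Cov = 287.8043 / 6 = 47.9674
Σ(R_m − R̄_m)² = 155.4886  ⇒  Var(R_m) = 155.4886 / 6 = 25.9148
β = Cov / Var(R_m) = 47.9674 / 25.9148 = 1.8510
MRP = 7.12% − 2.79% = 4.33%
E(R) = R_f + β × MRP = 2.79% + 1.8510 × 4.33% = 10.80%

10.80%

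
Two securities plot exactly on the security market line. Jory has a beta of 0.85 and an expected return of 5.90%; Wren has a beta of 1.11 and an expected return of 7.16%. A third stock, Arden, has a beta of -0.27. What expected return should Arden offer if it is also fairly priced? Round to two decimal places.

MRP (SML slope) = (7.16% − 5.90%) / (1.11 − 0.85) = 1.26% / 0.26 = 4.8462%
R_f (intercept) = 5.90% − 0.85 × 4.8462% = 1.7807%
E(R_Arden) = R_f + β × MRP = 1.7807% + -0.27 × 4.8462% = 0.47%

0.47%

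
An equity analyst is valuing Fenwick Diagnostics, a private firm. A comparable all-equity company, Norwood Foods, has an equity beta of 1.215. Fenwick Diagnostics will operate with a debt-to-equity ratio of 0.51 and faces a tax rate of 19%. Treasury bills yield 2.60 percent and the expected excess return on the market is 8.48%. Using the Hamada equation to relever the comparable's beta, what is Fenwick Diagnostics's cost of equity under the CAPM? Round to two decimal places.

β_L = β_U × [1 + (1 − t)(D/E)] = 1.215 × [1 + (1 − 0.19) × 0.51]
    = 1.215 × [1 + 0.81 × 0.51] = 1.215 × 1.4131 = 1.7169
E(R) = R_f + β_L × MRP = 2.60% + 1.7169 × 8.48% = 17.16%

17.16%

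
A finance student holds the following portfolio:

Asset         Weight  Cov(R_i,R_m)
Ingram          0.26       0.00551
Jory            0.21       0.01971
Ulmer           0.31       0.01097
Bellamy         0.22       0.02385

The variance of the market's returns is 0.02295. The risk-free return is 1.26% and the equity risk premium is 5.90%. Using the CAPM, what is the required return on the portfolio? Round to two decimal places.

β_Ingram = 0.00551 / 0.02295 = 0.2401
β_Jory = 0.01971 / 0.02295 = 0.8588
β_Ulmer = 0.01097 / 0.02295 = 0.4780
β_Bellamy = 0.02385 / 0.02295 = 1.0392
β_P = Σ w_i β_i = 0.26×0.2401 + 0.21×0.8588 + 0.31×0.4780 + 0.22×1.0392 = 0.6196
E(R_P) = R_f + β_P × MRP = 1.26% + 0.6196 × 5.90% = 4.92%

4.92%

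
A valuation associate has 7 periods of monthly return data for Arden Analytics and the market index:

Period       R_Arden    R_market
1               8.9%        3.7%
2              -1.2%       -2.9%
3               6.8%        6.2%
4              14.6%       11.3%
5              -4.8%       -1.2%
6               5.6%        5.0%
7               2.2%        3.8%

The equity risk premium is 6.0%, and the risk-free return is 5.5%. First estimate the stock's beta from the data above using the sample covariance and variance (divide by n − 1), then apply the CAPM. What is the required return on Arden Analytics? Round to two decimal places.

Mean R_i = (8.9 − 1.2 + 6.8 + 14.6 − 4.8 + 5.6 + 2.2) / 7 = 4.5857%
Mean R_m = (3.7 − 2.9 + 6.2 + 11.3 − 1.2 + 5.0 + 3.8) / 7 = 3.7000%
Σ(R_i − R̄_i)(R_m − R̄_m) = 166.9000  ⇒  Cov = 166.9000 / 6 = 27.8167
Σ(R_m − R̄_m)² = 133.2800  ⇒  Var(R_m) = 133.2800 / 6 = 22.2133
β = Cov / Var(R_m) = 27.8167 / 22.2133 = 1.2523
E(R) = R_f + β × MRP = 5.5% + 1.2523 × 6.0% = 13.01%

13.01%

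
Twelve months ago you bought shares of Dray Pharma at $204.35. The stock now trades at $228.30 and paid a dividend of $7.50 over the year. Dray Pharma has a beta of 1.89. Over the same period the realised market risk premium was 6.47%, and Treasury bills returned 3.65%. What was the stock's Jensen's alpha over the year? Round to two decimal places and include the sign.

-0.49%

Realised HPR = (P1 + D1 − P0) / P0 = (228.30 + 7.50 − 204.35) / 204.35 = 31.45 / 204.35 = 15.3903%
CAPM required = R_f + β·MRP = 3.65% + 1.89 × 6.47% = 15.8783%
α = realised − required = 15.3903% − 15.8783% = -0.49%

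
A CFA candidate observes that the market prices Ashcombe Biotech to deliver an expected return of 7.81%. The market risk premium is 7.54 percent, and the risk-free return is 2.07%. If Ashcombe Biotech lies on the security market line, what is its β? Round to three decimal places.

0.761

β = (E(R) − R_f) / MRP = (7.81% − 2.07%) / 7.54% = 5.74% / 7.54% = 0.761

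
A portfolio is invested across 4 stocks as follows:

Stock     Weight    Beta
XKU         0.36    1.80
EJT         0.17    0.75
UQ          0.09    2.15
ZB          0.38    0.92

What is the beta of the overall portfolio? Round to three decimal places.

β_P = Σ w_i β_i = 0.36×1.80 + 0.17×0.75 + 0.09×2.15 + 0.38×0.92 = 1.3186

1.319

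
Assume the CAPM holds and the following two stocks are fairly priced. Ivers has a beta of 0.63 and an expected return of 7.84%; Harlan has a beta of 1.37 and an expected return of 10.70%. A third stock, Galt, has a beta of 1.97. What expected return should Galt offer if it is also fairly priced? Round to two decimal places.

MRP (SML slope) = (10.70% − 7.84%) / (1.37 − 0.63) = 2.86% / 0.74 = 3.8649%
R_f (intercept) = 7.84% − 0.63 × 3.8649% = 5.4051%
E(R_Galt) = R_f + β × MRP = 5.4051% + 1.97 × 3.8649% = 13.02%

13.02%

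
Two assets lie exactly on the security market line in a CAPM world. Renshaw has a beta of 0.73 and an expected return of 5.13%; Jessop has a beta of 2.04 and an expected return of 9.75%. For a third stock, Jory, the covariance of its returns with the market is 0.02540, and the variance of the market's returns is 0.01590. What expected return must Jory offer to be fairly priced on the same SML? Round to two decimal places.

MRP = (9.75% − 5.13%) / (2.04 − 0.73) = 3.5267%
R_f = 5.13% − 0.73 × 3.5267% = 2.5555%
β_Jory = Cov / Var(R_m) = 0.02540 / 0.01590 = 1.5975
E(R_Jory) = R_f + β × MRP = 2.5555% + 1.5975 × 3.5267% = 8.19%

8.19%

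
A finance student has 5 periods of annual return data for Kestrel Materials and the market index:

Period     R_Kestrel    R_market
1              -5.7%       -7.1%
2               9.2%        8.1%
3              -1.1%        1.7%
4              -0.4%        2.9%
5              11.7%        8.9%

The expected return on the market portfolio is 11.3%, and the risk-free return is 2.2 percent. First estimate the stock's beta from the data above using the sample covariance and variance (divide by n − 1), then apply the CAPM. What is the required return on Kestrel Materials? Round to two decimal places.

Mean R_i = (-5.7 + 9.2 − 1.1 − 0.4 + 11.7) / 5 = 2.7400%
Mean R_m = (-7.1 + 8.1 + 1.7 + 2.9 + 8.9) / 5 = 2.9000%
Σ(R_i − R̄_i)(R_m − R̄_m) = 176.3600  ⇒  Cov = 176.3600 / 4 = 44.0900
Σ(R_m − R̄_m)² = 164.4800  ⇒  Var(R_m) = 164.4800 / 4 = 41.1200
β = Cov / Var(R_m) = 44.0900 / 41.1200 = 1.0722
MRP = 11.3% − 2.2% = 9.10%
E(R) = R_f + β × MRP = 2.2% + 1.0722 × 9.1% = 11.96%

11.96%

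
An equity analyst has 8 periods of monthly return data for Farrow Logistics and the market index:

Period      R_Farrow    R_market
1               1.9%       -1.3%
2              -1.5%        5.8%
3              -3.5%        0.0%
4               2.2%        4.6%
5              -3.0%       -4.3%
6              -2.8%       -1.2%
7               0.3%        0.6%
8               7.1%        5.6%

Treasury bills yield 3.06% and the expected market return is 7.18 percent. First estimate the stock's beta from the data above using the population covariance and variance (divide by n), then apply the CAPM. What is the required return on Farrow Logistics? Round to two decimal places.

Mean R_i = (1.9 − 1.5 − 3.5 + 2.2 − 3.0 − 2.8 + 0.3 + 7.1) / 8 = 0.0875%
Mean R_m = (-1.3 + 5.8 + 0.0 + 4.6 − 4.3 − 1.2 + 0.6 + 5.6) / 8 = 1.2250%
Σ(R_i − R̄_i)(R_m − R̄_m) = 54.2925  ⇒  Cov = 54.2925 / 8 = 6.7866
Σ(R_m − R̄_m)² = 96.1350  ⇒  Var(R_m) = 96.1350 / 8 = 12.0169
β = Cov / Var(R_m) = 6.7866 / 12.0169 = 0.5648
MRP = 7.18% − 3.06% = 4.12%
E(R) = R_f + β × MRP = 3.06% + 0.5648 × 4.12% = 5.39%

5.39%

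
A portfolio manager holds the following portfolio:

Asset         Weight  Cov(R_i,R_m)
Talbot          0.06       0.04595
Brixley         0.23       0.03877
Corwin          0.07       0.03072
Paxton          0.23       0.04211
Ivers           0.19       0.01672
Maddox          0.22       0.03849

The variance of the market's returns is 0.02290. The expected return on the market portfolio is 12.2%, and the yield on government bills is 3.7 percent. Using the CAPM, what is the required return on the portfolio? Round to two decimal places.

β_Talbot = 0.04595 / 0.02290 = 2.0066
β_Brixley = 0.03877 / 0.02290 = 1.6930
β_Corwin = 0.03072 / 0.02290 = 1.3415
β_Paxton = 0.04211 / 0.02290 = 1.8389
β_Ivers = 0.01672 / 0.02290 = 0.7301
β_Maddox = 0.03849 / 0.02290 = 1.6808
β_P = Σ w_i β_i = 0.06×2.0066 + 0.23×1.6930 + 0.07×1.3415 + 0.23×1.8389 + 0.19×0.7301 + 0.22×1.6808 = 1.5351
MRP = 12.2% − 3.7% = 8.50%
E(R_P) = R_f + β_P × MRP = 3.7% + 1.5351 × 8.5% = 16.75%

16.75%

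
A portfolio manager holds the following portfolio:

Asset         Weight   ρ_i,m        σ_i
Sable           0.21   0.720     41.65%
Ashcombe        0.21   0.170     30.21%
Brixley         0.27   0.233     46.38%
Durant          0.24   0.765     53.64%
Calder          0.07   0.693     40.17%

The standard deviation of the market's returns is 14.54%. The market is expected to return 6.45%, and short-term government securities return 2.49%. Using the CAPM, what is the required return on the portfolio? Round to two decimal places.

8.51%

β_Sable = 0.720 × 41.65% / 14.54% = 2.0624
β_Ashcombe = 0.170 × 30.21% / 14.54% = 0.3532
β_Brixley = 0.233 × 46.38% / 14.54% = 0.7432
β_Durant = 0.765 × 53.64% / 14.54% = 2.8222
β_Calder = 0.693 × 40.17% / 14.54% = 1.9146
β_P = Σ w_i β_i = 0.21×2.0624 + 0.21×0.3532 + 0.27×0.7432 + 0.24×2.8222 + 0.07×1.9146 = 1.5193
MRP = 6.45% − 2.49% = 3.96%
E(R_P) = R_f + β_P × MRP = 2.49% + 1.5193 × 3.96% = 8.51%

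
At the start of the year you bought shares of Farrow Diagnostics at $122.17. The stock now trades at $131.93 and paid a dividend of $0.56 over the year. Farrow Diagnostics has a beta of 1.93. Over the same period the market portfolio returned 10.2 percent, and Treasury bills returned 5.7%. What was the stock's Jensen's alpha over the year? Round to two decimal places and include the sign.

Realised HPR = (P1 + D1 − P0) / P0 = (131.93 + 0.56 − 122.17) / 122.17 = 10.32 / 122.17 = 8.4472%
MRP = 10.2% − 5.7% = 4.50%
CAPM required = R_f + β·MRP = 5.7% + 1.93 × 4.5% = 14.3850%
α = realised − required = 8.4472% − 14.3850% = -5.94%

-5.94%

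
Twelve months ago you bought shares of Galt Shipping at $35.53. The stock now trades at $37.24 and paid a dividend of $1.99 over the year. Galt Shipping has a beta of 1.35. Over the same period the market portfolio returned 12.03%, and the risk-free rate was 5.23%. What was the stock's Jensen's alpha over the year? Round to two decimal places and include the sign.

-4.00%

Realised HPR = (P1 + D1 − P0) / P0 = (37.24 + 1.99 − 35.53) / 35.53 = 3.70 / 35.53 = 10.4137%
MRP = 12.03% − 5.23% = 6.80%
CAPM required = R_f + β·MRP = 5.23% + 1.35 × 6.80% = 14.4100%
α = realised − required = 10.4137% − 14.4100% = -4.00%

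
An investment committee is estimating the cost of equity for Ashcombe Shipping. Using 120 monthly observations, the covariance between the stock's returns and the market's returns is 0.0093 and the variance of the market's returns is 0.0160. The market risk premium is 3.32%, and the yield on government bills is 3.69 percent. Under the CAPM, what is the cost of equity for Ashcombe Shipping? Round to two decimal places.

5.62%

β = Cov(R_i, R_m) / Var(R_m) = 0.0093 / 0.0160 = 0.5813
E(R) = R_f + β × MRP = 3.69% + 0.5813 × 3.32% = 5.62%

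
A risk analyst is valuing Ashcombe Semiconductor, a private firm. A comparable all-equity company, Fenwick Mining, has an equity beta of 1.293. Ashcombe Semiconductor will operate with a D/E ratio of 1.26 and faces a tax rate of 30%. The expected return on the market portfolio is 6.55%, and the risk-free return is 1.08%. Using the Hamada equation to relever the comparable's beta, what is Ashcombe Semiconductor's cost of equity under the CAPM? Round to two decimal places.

14.39%

β_L = β_U × [1 + (1 − t)(D/E)] = 1.293 × [1 + (1 − 0.30) × 1.26]
    = 1.293 × [1 + 0.70 × 1.26] = 1.293 × 1.8820 = 2.4334
MRP = 6.55% − 1.08% = 5.47%
E(R) = R_f + β_L × MRP = 1.08% + 2.4334 × 5.47% = 14.39%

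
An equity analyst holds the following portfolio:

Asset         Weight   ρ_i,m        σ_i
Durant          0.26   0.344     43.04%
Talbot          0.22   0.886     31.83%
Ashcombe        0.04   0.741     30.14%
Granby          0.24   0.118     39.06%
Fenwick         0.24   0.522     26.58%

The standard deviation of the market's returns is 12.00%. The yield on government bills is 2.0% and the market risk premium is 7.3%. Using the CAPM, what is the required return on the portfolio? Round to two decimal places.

β_Durant = 0.344 × 43.04% / 12.00% = 1.2338
β_Talbot = 0.886 × 31.83% / 12.00% = 2.3501
β_Ashcombe = 0.741 × 30.14% / 12.00% = 1.8611
β_Granby = 0.118 × 39.06% / 12.00% = 0.3841
β_Fenwick = 0.522 × 26.58% / 12.00% = 1.1562
β_P = Σ w_i β_i = 0.26×1.2338 + 0.22×2.3501 + 0.04×1.8611 + 0.24×0.3841 + 0.24×1.1562 = 1.2819
E(R_P) = R_f + β_P × MRP = 2.0% + 1.2819 × 7.3% = 11.36%

11.36%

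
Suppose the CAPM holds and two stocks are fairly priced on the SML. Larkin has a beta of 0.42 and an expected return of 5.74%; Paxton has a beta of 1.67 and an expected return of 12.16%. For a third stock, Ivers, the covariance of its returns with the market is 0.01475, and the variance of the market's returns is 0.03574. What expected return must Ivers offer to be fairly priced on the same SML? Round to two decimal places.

MRP = (12.16% − 5.74%) / (1.67 − 0.42) = 5.1360%
R_f = 5.74% − 0.42 × 5.1360% = 3.5829%
β_Ivers = Cov / Var(R_m) = 0.01475 / 0.03574 = 0.4127
E(R_Ivers) = R_f + β × MRP = 3.5829% + 0.4127 × 5.1360% = 5.70%

5.70%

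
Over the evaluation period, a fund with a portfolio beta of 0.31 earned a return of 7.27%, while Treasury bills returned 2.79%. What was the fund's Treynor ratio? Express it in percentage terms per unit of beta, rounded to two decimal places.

Treynor = (R_P − R_f) / β_P = (7.27% − 2.79%) / 0.3100 = 4.48% / 0.3100 = 14.45%

14.45%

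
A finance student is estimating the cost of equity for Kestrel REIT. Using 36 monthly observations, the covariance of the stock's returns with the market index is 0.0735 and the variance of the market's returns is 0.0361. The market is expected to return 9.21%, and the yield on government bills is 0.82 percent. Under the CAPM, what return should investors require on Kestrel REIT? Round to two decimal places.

17.90%

β = Cov(R_i, R_m) / Var(R_m) = 0.0735 / 0.0361 = 2.0360
MRP = 9.21% − 0.82% = 8.39%
E(R) = R_f + β × MRP = 0.82% + 2.0360 × 8.39% = 17.90%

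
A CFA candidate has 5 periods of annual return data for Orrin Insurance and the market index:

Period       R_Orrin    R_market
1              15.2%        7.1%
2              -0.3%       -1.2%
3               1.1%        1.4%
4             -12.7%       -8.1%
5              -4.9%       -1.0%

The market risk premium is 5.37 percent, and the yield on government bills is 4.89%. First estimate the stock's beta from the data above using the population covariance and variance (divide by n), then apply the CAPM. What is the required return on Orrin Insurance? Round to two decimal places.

14.62%

Mean R_i = (15.2 − 0.3 + 1.1 − 12.7 − 4.9) / 5 = -0.3200%
Mean R_m = (7.1 − 1.2 + 1.4 − 8.1 − 1.0) / 5 = -0.3600%
Σ(R_i − R̄_i)(R_m − R̄_m) = 217.0140  ⇒  Cov = 217.0140 / 5 = 43.4028
Σ(R_m − R̄_m)² = 119.7720  ⇒  Var(R_m) = 119.7720 / 5 = 23.9544
β = Cov / Var(R_m) = 43.4028 / 23.9544 = 1.8119
E(R) = R_f + β × MRP = 4.89% + 1.8119 × 5.37% = 14.62%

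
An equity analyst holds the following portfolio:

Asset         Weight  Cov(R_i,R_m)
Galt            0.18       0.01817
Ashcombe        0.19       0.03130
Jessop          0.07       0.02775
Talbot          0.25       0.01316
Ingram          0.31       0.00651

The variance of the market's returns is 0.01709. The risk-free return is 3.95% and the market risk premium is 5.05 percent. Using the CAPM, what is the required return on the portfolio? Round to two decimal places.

8.82%

β_Galt = 0.01817 / 0.01709 = 1.0632
β_Ashcombe = 0.03130 / 0.01709 = 1.8315
β_Jessop = 0.02775 / 0.01709 = 1.6238
β_Talbot = 0.01316 / 0.01709 = 0.7700
β_Ingram = 0.00651 / 0.01709 = 0.3809
β_P = Σ w_i β_i = 0.18×1.0632 + 0.19×1.8315 + 0.07×1.6238 + 0.25×0.7700 + 0.31×0.3809 = 0.9636
E(R_P) = R_f + β_P × MRP = 3.95% + 0.9636 × 5.05% = 8.82%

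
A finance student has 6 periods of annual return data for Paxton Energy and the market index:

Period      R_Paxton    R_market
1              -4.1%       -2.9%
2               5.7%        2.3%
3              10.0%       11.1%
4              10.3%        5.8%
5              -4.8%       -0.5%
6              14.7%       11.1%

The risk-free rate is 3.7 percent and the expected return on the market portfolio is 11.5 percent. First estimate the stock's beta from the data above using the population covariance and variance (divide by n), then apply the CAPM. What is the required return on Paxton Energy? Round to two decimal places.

13.54%

Mean R_i = (-4.1 + 5.7 + 10.0 + 10.3 − 4.8 + 14.7) / 6 = 5.3000%
Mean R_m = (-2.9 + 2.3 + 11.1 + 5.8 − 0.5 + 11.1) / 6 = 4.4833%
Σ(R_i − R̄_i)(R_m − R̄_m) = 218.7400  ⇒  Cov = 218.7400 / 6 = 36.4567
Σ(R_m − R̄_m)² = 173.4083  ⇒  Var(R_m) = 173.4083 / 6 = 28.9014
β = Cov / Var(R_m) = 36.4567 / 28.9014 = 1.2614
MRP = 11.5% − 3.7% = 7.80%
E(R) = R_f + β × MRP = 3.7% + 1.2614 × 7.8% = 13.54%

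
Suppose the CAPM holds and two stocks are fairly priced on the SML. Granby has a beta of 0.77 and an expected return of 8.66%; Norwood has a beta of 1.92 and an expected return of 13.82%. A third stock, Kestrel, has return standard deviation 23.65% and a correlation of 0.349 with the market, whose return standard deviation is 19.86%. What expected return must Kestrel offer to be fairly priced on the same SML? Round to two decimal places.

7.07%

MRP = (13.82% − 8.66%) / (1.92 − 0.77) = 4.4870%
R_f = 8.66% − 0.77 × 4.4870% = 5.2050%
β_Kestrel = ρ·σ_i/σ_m = 0.349 × 23.65 / 19.86 = 0.4156
E(R_Kestrel) = R_f + β × MRP = 5.2050% + 0.4156 × 4.4870% = 7.07%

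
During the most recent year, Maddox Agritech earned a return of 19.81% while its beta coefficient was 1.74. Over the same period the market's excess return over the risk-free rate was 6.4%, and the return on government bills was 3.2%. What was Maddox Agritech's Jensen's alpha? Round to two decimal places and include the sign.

CAPM benchmark = R_f + β(R_m − R_f) = 3.2% + 1.74 × 6.4% = 14.3360%
α = actual − benchmark = 19.81% − 14.3360% = +5.47%

+5.47%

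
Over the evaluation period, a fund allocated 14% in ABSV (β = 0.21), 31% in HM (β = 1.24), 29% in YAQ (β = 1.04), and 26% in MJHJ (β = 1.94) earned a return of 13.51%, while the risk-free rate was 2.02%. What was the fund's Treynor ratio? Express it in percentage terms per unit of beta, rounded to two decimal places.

β_P = 0.14×0.21 + 0.31×1.24 + 0.29×1.04 + 0.26×1.94 = 1.2198
Treynor = (R_P − R_f) / β_P = (13.51% − 2.02%) / 1.2198 = 11.49% / 1.2198 = 9.42%

9.42%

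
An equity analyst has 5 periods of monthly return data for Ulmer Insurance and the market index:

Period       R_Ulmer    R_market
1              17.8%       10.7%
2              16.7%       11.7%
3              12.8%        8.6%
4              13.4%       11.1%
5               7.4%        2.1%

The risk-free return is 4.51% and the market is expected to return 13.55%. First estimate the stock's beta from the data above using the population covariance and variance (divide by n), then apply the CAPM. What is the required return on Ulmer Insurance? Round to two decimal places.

12.97%

Mean R_i = (17.8 + 16.7 + 12.8 + 13.4 + 7.4) / 5 = 13.6200%
Mean R_m = (10.7 + 11.7 + 8.6 + 11.1 + 2.1) / 5 = 8.8400%
Σ(R_i − R̄_i)(R_m − R̄_m) = 58.2060  ⇒  Cov = 58.2060 / 5 = 11.6412
Σ(R_m − R̄_m)² = 62.2320  ⇒  Var(R_m) = 62.2320 / 5 = 12.4464
β = Cov / Var(R_m) = 11.6412 / 12.4464 = 0.9353
MRP = 13.55% − 4.51% = 9.04%
E(R) = R_f + β × MRP = 4.51% + 0.9353 × 9.04% = 12.97%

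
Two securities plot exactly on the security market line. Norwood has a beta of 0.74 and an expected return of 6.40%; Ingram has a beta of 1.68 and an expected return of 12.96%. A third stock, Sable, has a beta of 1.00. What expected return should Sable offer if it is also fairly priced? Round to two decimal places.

8.21%

MRP (SML slope) = (12.96% − 6.40%) / (1.68 − 0.74) = 6.56% / 0.94 = 6.9787%
R_f (intercept) = 6.40% − 0.74 × 6.9787% = 1.2358%
E(R_Sable) = R_f + β × MRP = 1.2358% + 1.00 × 6.9787% = 8.21%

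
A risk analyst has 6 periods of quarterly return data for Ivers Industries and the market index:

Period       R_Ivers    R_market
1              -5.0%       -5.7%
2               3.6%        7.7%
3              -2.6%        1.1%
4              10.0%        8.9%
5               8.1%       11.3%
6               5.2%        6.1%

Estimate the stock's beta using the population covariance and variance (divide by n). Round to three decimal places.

Mean R_i = (-5.0 + 3.6 − 2.6 + 10.0 + 8.1 + 5.2) / 6 = 3.2167%
Mean R_m = (-5.7 + 7.7 + 1.1 + 8.9 + 11.3 + 6.1) / 6 = 4.9000%
Σ(R_i − R̄_i)(R_m − R̄_m) = 171.0400  ⇒  Cov = 171.0400 / 6 = 28.5067
Σ(R_m − R̄_m)² = 193.0400  ⇒  Var(R_m) = 193.0400 / 6 = 32.1733
β = Cov / Var(R_m) = 28.5067 / 32.1733 = 0.8860

0.886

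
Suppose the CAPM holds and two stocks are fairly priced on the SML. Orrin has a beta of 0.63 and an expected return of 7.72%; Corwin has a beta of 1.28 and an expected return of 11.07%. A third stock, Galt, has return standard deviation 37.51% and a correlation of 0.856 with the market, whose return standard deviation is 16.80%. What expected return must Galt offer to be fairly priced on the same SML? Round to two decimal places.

14.32%

MRP = (11.07% − 7.72%) / (1.28 − 0.63) = 5.1538%
R_f = 7.72% − 0.63 × 5.1538% = 4.4731%
β_Galt = ρ·σ_i/σ_m = 0.856 × 37.51 / 16.80 = 1.9112
E(R_Galt) = R_f + β × MRP = 4.4731% + 1.9112 × 5.1538% = 14.32%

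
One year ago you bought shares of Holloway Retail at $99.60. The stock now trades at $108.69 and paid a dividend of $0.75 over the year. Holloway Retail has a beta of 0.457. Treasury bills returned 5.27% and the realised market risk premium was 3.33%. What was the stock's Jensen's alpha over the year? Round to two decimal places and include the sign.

Realised HPR = (P1 + D1 − P0) / P0 = (108.69 + 0.75 − 99.60) / 99.60 = 9.84 / 99.60 = 9.8795%
CAPM required = R_f + β·MRP = 5.27% + 0.457 × 3.33% = 6.79181%
α = realised − required = 9.8795% − 6.79181% = +3.09%

+3.09%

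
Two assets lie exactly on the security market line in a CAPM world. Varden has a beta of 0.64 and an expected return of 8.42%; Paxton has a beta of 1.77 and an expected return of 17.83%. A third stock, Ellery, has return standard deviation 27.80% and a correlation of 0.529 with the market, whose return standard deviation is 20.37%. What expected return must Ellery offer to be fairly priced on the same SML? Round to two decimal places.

MRP = (17.83% − 8.42%) / (1.77 − 0.64) = 8.3274%
R_f = 8.42% − 0.64 × 8.3274% = 3.0905%
β_Ellery = ρ·σ_i/σ_m = 0.529 × 27.80 / 20.37 = 0.7220
E(R_Ellery) = R_f + β × MRP = 3.0905% + 0.7220 × 8.3274% = 9.10%

9.10%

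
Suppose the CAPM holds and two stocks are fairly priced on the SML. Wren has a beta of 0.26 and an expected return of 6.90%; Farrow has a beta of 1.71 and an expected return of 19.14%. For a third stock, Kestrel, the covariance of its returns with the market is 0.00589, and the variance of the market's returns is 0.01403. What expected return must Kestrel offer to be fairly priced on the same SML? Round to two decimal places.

MRP = (19.14% − 6.90%) / (1.71 − 0.26) = 8.4414%
R_f = 6.90% − 0.26 × 8.4414% = 4.7052%
β_Kestrel = Cov / Var(R_m) = 0.00589 / 0.01403 = 0.4198
E(R_Kestrel) = R_f + β × MRP = 4.7052% + 0.4198 × 8.4414% = 8.25%

8.25%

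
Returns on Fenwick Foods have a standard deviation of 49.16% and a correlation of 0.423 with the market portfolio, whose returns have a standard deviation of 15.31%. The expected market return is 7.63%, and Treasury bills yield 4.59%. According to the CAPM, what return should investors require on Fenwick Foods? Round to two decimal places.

β = ρ × σ_i / σ_m = 0.423 × 49.16% / 15.31% = 1.3582
MRP = 7.63% − 4.59% = 3.04%
E(R) = 4.59% + 1.3582 × 3.04% = 8.72%

8.72%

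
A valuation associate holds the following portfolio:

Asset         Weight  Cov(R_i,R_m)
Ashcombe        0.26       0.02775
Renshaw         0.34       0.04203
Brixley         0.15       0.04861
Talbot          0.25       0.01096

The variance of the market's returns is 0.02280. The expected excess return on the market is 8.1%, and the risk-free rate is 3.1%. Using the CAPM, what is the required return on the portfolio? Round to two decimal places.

β_Ashcombe = 0.02775 / 0.02280 = 1.2171
β_Renshaw = 0.04203 / 0.02280 = 1.8434
β_Brixley = 0.04861 / 0.02280 = 2.1320
β_Talbot = 0.01096 / 0.02280 = 0.4807
β_P = Σ w_i β_i = 0.26×1.2171 + 0.34×1.8434 + 0.15×2.1320 + 0.25×0.4807 = 1.3832
E(R_P) = R_f + β_P × MRP = 3.1% + 1.3832 × 8.1% = 14.30%

14.30%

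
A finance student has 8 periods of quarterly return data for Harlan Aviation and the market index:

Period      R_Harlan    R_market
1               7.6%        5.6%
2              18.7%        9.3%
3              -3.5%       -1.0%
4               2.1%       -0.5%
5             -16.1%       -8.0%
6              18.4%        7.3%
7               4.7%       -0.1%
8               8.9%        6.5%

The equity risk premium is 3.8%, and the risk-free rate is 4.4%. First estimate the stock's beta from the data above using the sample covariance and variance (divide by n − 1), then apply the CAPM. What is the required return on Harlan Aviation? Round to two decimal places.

Mean R_i = (7.6 + 18.7 − 3.5 + 2.1 − 16.1 + 18.4 + 4.7 + 8.9) / 8 = 5.1000%
Mean R_m = (5.6 + 9.3 − 1.0 − 0.5 − 8.0 + 7.3 − 0.1 + 6.5) / 8 = 2.3875%
Σ(R_i − R̄_i)(R_m − R̄_m) = 442.0100  ⇒  Cov = 442.0100 / 7 = 63.1443
Σ(R_m − R̄_m)² = 233.0488  ⇒  Var(R_m) = 233.0488 / 7 = 33.2927
β = Cov / Var(R_m) = 63.1443 / 33.2927 = 1.8966
E(R) = R_f + β × MRP = 4.4% + 1.8966 × 3.8% = 11.61%

11.61%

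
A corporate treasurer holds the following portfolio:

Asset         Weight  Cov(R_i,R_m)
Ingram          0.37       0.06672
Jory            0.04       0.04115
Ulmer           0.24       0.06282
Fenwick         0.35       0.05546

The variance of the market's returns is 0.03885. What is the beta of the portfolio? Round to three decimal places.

1.566

β_Ingram = 0.06672 / 0.03885 = 1.7174
β_Jory = 0.04115 / 0.03885 = 1.0592
β_Ulmer = 0.06282 / 0.03885 = 1.6170
β_Fenwick = 0.05546 / 0.03885 = 1.4275
β_P = Σ w_i β_i = 0.37×1.7174 + 0.04×1.0592 + 0.24×1.6170 + 0.35×1.4275 = 1.5655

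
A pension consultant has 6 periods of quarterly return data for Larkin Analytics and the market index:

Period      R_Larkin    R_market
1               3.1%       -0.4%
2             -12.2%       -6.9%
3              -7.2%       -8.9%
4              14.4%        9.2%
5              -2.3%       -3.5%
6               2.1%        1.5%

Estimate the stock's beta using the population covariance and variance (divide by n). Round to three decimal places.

Mean R_i = (3.1 − 12.2 − 7.2 + 14.4 − 2.3 + 2.1) / 6 = -0.3500%
Mean R_m = (-0.4 − 6.9 − 8.9 + 9.2 − 3.5 + 1.5) / 6 = -1.5000%
Σ(R_i − R̄_i)(R_m − R̄_m) = 287.5500  ⇒  Cov = 287.5500 / 6 = 47.9250
Σ(R_m − R̄_m)² = 212.6200  ⇒  Var(R_m) = 212.6200 / 6 = 35.4367
β = Cov / Var(R_m) = 47.9250 / 35.4367 = 1.3524

1.352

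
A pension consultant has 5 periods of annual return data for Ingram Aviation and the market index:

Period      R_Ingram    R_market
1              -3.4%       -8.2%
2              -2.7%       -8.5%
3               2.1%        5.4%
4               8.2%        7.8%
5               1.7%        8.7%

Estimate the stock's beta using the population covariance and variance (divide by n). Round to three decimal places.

0.450

Mean R_i = (-3.4 − 2.7 + 2.1 + 8.2 + 1.7) / 5 = 1.1800%
Mean R_m = (-8.2 − 8.5 + 5.4 + 7.8 + 8.7) / 5 = 1.0400%
Σ(R_i − R̄_i)(R_m − R̄_m) = 134.7840  ⇒  Cov = 134.7840 / 5 = 26.9568
Σ(R_m − R̄_m)² = 299.7720  ⇒  Var(R_m) = 299.7720 / 5 = 59.9544
β = Cov / Var(R_m) = 26.9568 / 59.9544 = 0.4496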